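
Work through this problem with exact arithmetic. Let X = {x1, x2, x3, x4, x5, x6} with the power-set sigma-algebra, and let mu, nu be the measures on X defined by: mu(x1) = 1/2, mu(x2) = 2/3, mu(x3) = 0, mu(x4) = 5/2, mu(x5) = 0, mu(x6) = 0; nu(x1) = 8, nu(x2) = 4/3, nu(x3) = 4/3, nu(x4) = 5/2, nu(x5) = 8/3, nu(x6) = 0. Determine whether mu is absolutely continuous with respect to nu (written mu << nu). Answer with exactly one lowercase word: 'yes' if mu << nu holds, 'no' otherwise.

mu << nu means: every nu-null measurable set is also mu-null; equivalently, for every atom x, if nu({x}) = 0 then mu({x}) = 0.
Checking each atom:
  x1: nu = 8 > 0 -> no constraint.
  x2: nu = 4/3 > 0 -> no constraint.
  x3: nu = 4/3 > 0 -> no constraint.
  x4: nu = 5/2 > 0 -> no constraint.
  x5: nu = 8/3 > 0 -> no constraint.
  x6: nu = 0, mu = 0 -> consistent with mu << nu.
No atom violates the condition. Therefore mu << nu.

yes


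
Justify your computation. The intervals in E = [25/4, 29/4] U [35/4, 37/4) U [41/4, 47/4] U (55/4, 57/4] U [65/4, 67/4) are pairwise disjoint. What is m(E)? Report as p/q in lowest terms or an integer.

For pairwise disjoint intervals, m(union_i I_i) = sum_i m(I_i),
and m is invariant under swapping open/closed endpoints (single points have measure 0).
So m(E) = sum_i (b_i - a_i).
  I_1 has length 29/4 - 25/4 = 1.
  I_2 has length 37/4 - 35/4 = 1/2.
  I_3 has length 47/4 - 41/4 = 3/2.
  I_4 has length 57/4 - 55/4 = 1/2.
  I_5 has length 67/4 - 65/4 = 1/2.
Summing:
  m(E) = 1 + 1/2 + 3/2 + 1/2 + 1/2 = 4.

4


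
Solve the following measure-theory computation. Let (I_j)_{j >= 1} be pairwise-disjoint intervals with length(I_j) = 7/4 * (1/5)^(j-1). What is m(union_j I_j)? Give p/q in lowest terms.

By countable additivity of the Lebesgue measure on pairwise disjoint measurable sets,
  m(union_{j >= 1} I_j) = sum_{j >= 1} m(I_j) = sum_{j >= 1} a * r^(j-1),
  with a = 7/4 and r = 1/5.
Since 0 < r = 1/5 < 1, the geometric series converges:
  sum_{j >= 1} a * r^(j-1) = a / (1 - r).
  = 7/4 / (1 - 1/5)
  = 7/4 / (4/5)
  = 35/16.

35/16


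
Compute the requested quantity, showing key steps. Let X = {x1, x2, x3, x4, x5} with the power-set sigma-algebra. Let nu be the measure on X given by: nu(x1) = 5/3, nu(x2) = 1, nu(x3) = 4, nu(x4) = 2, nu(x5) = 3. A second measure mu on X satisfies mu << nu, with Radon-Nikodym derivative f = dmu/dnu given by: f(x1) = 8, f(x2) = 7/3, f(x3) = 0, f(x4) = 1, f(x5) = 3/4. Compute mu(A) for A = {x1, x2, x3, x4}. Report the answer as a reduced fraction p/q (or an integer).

By the defining property of the Radon-Nikodym derivative, for every measurable set A,
  mu(A) = integral_A f dnu.
Since nu is a discrete measure concentrated on the atoms of X, the integral over A reduces to the sum
  mu(A) = sum_{x in A} f(x) * nu({x}).
Computing each term:
  x1: f(x1) * nu(x1) = 8 * 5/3 = 40/3.
  x2: f(x2) * nu(x2) = 7/3 * 1 = 7/3.
  x3: f(x3) * nu(x3) = 0 * 4 = 0.
  x4: f(x4) * nu(x4) = 1 * 2 = 2.
Summing: mu(A) = 40/3 + 7/3 + 0 + 2 = 53/3.

53/3


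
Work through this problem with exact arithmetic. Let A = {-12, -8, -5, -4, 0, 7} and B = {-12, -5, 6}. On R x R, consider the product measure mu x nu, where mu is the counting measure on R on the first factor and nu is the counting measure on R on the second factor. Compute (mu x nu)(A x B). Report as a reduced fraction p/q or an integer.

For a measurable rectangle A x B, the product measure satisfies
  (mu x nu)(A x B) = mu(A) * nu(B).
  mu(A) = 6.
  nu(B) = 3.
  (mu x nu)(A x B) = 6 * 3 = 18.

18


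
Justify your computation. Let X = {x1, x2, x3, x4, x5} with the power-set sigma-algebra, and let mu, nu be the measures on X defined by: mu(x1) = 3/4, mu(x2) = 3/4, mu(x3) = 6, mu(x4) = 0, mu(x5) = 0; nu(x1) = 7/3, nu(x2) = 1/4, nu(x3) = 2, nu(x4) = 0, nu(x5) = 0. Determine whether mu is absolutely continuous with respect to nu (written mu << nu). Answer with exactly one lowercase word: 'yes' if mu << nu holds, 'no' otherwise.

mu << nu means: every nu-null measurable set is also mu-null; equivalently, for every atom x, if nu({x}) = 0 then mu({x}) = 0.
Checking each atom:
  x1: nu = 7/3 > 0 -> no constraint.
  x2: nu = 1/4 > 0 -> no constraint.
  x3: nu = 2 > 0 -> no constraint.
  x4: nu = 0, mu = 0 -> consistent with mu << nu.
  x5: nu = 0, mu = 0 -> consistent with mu << nu.
No atom violates the condition. Therefore mu << nu.

yes


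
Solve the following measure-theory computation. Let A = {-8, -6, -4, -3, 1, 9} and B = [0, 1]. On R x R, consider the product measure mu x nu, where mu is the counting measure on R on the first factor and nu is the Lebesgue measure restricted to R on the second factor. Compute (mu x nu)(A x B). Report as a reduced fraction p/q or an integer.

For a measurable rectangle A x B, the product measure satisfies
  (mu x nu)(A x B) = mu(A) * nu(B).
  mu(A) = 6.
  nu(B) = 1.
  (mu x nu)(A x B) = 6 * 1 = 6.

6


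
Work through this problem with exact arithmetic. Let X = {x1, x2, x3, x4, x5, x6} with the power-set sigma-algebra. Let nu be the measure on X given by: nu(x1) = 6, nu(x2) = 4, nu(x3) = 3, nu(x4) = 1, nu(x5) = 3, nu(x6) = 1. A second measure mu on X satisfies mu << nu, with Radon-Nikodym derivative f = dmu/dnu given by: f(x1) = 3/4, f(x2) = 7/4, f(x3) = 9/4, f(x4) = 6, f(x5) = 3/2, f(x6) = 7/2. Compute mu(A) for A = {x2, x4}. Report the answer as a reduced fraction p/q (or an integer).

By the defining property of the Radon-Nikodym derivative, for every measurable set A,
  mu(A) = integral_A f dnu.
Since nu is a discrete measure concentrated on the atoms of X, the integral over A reduces to the sum
  mu(A) = sum_{x in A} f(x) * nu({x}).
Computing each term:
  x2: f(x2) * nu(x2) = 7/4 * 4 = 7.
  x4: f(x4) * nu(x4) = 6 * 1 = 6.
Summing: mu(A) = 7 + 6 = 13.

13


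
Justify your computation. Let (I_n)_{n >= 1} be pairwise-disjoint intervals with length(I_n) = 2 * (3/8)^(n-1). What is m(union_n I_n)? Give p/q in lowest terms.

By countable additivity of the Lebesgue measure on pairwise disjoint measurable sets,
  m(union_{n >= 1} I_n) = sum_{n >= 1} m(I_n) = sum_{n >= 1} a * r^(n-1),
  with a = 2 and r = 3/8.
Since 0 < r = 3/8 < 1, the geometric series converges:
  sum_{n >= 1} a * r^(n-1) = a / (1 - r).
  = 2 / (1 - 3/8)
  = 2 / (5/8)
  = 16/5.

16/5


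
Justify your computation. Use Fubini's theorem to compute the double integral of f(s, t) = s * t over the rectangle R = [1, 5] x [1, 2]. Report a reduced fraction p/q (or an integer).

f(s, t) is a tensor product of a function of s and a function of t, and both factors are bounded continuous (hence Lebesgue integrable) on the rectangle, so Fubini's theorem applies:
  integral_R f d(m x m) = (integral_a1^b1 s ds) * (integral_a2^b2 t dt).
Inner integral in s: integral_{1}^{5} s ds = (5^2 - 1^2)/2
  = 12.
Inner integral in t: integral_{1}^{2} t dt = (2^2 - 1^2)/2
  = 3/2.
Product: (12) * (3/2) = 18.

18


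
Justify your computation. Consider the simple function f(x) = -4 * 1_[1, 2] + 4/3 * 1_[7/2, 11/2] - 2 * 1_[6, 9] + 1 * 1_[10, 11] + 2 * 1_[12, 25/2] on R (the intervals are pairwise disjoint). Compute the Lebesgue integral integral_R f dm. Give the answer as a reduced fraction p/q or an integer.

For a simple function f = sum_i c_i * 1_{A_i} with disjoint A_i,
  integral f dm = sum_i c_i * m(A_i).
Lengths of the A_i:
  m(A_1) = 2 - 1 = 1.
  m(A_2) = 11/2 - 7/2 = 2.
  m(A_3) = 9 - 6 = 3.
  m(A_4) = 11 - 10 = 1.
  m(A_5) = 25/2 - 12 = 1/2.
Contributions c_i * m(A_i):
  (-4) * (1) = -4.
  (4/3) * (2) = 8/3.
  (-2) * (3) = -6.
  (1) * (1) = 1.
  (2) * (1/2) = 1.
Total: -4 + 8/3 - 6 + 1 + 1 = -16/3.

-16/3


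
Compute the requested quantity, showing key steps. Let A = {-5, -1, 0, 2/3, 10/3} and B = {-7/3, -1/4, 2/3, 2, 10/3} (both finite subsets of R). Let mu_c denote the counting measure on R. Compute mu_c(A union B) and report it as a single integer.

Counting measure on a finite set equals cardinality. By inclusion-exclusion, |A union B| = |A| + |B| - |A cap B|.
|A| = 5, |B| = 5, |A cap B| = 2.
So mu_c(A union B) = 5 + 5 - 2 = 8.

8


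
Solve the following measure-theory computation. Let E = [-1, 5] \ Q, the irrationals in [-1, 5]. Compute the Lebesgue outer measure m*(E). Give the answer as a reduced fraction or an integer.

The interval I = [-1, 5] has m(I) = 5 - (-1) = 6 (endpoints are measure-zero, so open/closed/half-open agree). Write I = (I cap Q) u (I \ Q). The rationals in I are countable, so m*(I cap Q) = 0 (cover each rational by intervals whose total length is arbitrarily small). By countable subadditivity m*(I) <= m*(I cap Q) + m*(I \ Q), hence m*(I \ Q) >= m(I) = 6. The reverse inequality m*(I \ Q) <= m*(I) = 6 is trivial since (I \ Q) is a subset of I. Therefore m*(I \ Q) = 6.

6


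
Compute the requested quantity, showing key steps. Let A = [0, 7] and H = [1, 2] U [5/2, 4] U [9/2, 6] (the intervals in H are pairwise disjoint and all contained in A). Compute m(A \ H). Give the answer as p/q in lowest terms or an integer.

The ambient interval has length m(A) = 7 - 0 = 7.
Since the holes are disjoint and sit inside A, by finite additivity
  m(H) = sum_i (b_i - a_i), and m(A \ H) = m(A) - m(H).
Computing the hole measures:
  m(H_1) = 2 - 1 = 1.
  m(H_2) = 4 - 5/2 = 3/2.
  m(H_3) = 6 - 9/2 = 3/2.
Summed: m(H) = 1 + 3/2 + 3/2 = 4.
So m(A \ H) = 7 - 4 = 3.

3


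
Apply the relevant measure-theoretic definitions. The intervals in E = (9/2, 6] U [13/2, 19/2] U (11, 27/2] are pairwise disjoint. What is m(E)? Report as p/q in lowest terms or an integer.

For pairwise disjoint intervals, m(union_i I_i) = sum_i m(I_i),
and m is invariant under swapping open/closed endpoints (single points have measure 0).
So m(E) = sum_i (b_i - a_i).
  I_1 has length 6 - 9/2 = 3/2.
  I_2 has length 19/2 - 13/2 = 3.
  I_3 has length 27/2 - 11 = 5/2.
Summing:
  m(E) = 3/2 + 3 + 5/2 = 7.

7


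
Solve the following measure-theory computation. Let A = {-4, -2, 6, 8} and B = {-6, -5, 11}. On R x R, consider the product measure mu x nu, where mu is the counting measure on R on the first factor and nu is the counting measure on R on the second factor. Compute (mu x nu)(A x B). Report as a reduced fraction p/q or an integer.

For a measurable rectangle A x B, the product measure satisfies
  (mu x nu)(A x B) = mu(A) * nu(B).
  mu(A) = 4.
  nu(B) = 3.
  (mu x nu)(A x B) = 4 * 3 = 12.

12


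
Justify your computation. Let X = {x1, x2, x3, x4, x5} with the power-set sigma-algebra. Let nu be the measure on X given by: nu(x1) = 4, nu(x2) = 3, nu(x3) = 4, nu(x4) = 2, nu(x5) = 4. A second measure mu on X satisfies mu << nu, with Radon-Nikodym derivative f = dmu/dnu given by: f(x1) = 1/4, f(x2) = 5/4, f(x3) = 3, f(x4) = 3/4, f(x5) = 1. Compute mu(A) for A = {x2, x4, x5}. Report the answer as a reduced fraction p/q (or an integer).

By the defining property of the Radon-Nikodym derivative, for every measurable set A,
  mu(A) = integral_A f dnu.
Since nu is a discrete measure concentrated on the atoms of X, the integral over A reduces to the sum
  mu(A) = sum_{x in A} f(x) * nu({x}).
Computing each term:
  x2: f(x2) * nu(x2) = 5/4 * 3 = 15/4.
  x4: f(x4) * nu(x4) = 3/4 * 2 = 3/2.
  x5: f(x5) * nu(x5) = 1 * 4 = 4.
Summing: mu(A) = 15/4 + 3/2 + 4 = 37/4.

37/4


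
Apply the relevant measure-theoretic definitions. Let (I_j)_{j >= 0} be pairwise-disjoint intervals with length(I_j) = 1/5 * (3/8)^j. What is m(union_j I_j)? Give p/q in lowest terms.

By countable additivity of the Lebesgue measure on pairwise disjoint measurable sets,
  m(union_{j >= 0} I_j) = sum_{j >= 0} m(I_j) = sum_{j >= 0} a * r^j,
  with a = 1/5 and r = 3/8.
Since 0 < r = 3/8 < 1, the geometric series converges:
  sum_{j >= 0} a * r^j = a / (1 - r).
  = 1/5 / (1 - 3/8)
  = 1/5 / (5/8)
  = 8/25.

8/25


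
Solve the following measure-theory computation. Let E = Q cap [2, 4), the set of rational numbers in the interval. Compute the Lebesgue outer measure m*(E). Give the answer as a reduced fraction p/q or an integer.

E = Q cap [2, 4) is a subset of Q, which is countable. Enumerate Q = {q_1, q_2, ...}; for any eps > 0, cover q_k by the open interval (q_k - eps/2^(k+1), q_k + eps/2^(k+1)), of length eps/2^k. The total cover length is sum_{k>=1} eps/2^k = eps. Hence m*(E) <= m*(Q) <= eps for every eps > 0, and since outer measure is non-negative, m*(E) = 0.

0


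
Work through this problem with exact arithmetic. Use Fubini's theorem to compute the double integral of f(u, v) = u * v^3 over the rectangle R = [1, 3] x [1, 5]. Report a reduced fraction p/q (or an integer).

f(u, v) is a tensor product of a function of u and a function of v, and both factors are bounded continuous (hence Lebesgue integrable) on the rectangle, so Fubini's theorem applies:
  integral_R f d(m x m) = (integral_a1^b1 u du) * (integral_a2^b2 v^3 dv).
Inner integral in u: integral_{1}^{3} u du = (3^2 - 1^2)/2
  = 4.
Inner integral in v: integral_{1}^{5} v^3 dv = (5^4 - 1^4)/4
  = 156.
Product: (4) * (156) = 624.

624


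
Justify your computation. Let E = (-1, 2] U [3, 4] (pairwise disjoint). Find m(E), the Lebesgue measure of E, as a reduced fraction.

For pairwise disjoint intervals, m(union_i I_i) = sum_i m(I_i),
and m is invariant under swapping open/closed endpoints (single points have measure 0).
So m(E) = sum_i (b_i - a_i).
  I_1 has length 2 - (-1) = 3.
  I_2 has length 4 - 3 = 1.
Summing:
  m(E) = 3 + 1 = 4.

4


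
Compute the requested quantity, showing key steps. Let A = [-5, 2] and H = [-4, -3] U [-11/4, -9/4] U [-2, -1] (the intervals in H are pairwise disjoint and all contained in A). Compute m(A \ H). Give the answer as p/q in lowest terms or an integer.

The ambient interval has length m(A) = 2 - (-5) = 7.
Since the holes are disjoint and sit inside A, by finite additivity
  m(H) = sum_i (b_i - a_i), and m(A \ H) = m(A) - m(H).
Computing the hole measures:
  m(H_1) = -3 - (-4) = 1.
  m(H_2) = -9/4 - (-11/4) = 1/2.
  m(H_3) = -1 - (-2) = 1.
Summed: m(H) = 1 + 1/2 + 1 = 5/2.
So m(A \ H) = 7 - 5/2 = 9/2.

9/2


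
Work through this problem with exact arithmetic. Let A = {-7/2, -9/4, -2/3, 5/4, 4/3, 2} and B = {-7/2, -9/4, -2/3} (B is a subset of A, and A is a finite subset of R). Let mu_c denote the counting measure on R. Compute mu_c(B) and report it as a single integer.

Counting measure assigns mu_c(E) = |E| (number of elements) when E is finite.
B has 3 element(s), so mu_c(B) = 3.

3


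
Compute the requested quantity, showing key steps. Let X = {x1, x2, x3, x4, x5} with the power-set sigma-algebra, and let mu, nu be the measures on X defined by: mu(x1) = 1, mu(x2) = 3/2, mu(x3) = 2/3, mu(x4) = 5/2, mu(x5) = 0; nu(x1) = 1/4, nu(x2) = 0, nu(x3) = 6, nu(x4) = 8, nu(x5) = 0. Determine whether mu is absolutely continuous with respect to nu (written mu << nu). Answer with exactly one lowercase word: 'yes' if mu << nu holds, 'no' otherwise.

mu << nu means: every nu-null measurable set is also mu-null; equivalently, for every atom x, if nu({x}) = 0 then mu({x}) = 0.
Checking each atom:
  x1: nu = 1/4 > 0 -> no constraint.
  x2: nu = 0, mu = 3/2 > 0 -> violates mu << nu.
  x3: nu = 6 > 0 -> no constraint.
  x4: nu = 8 > 0 -> no constraint.
  x5: nu = 0, mu = 0 -> consistent with mu << nu.
The atom(s) x2 violate the condition (nu = 0 but mu > 0). Therefore mu is NOT absolutely continuous w.r.t. nu.

no


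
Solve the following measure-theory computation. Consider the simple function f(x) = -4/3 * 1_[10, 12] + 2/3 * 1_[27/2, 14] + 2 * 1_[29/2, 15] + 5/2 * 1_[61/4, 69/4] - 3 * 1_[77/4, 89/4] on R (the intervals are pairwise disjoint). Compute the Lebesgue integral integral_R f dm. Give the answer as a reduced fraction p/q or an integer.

For a simple function f = sum_i c_i * 1_{A_i} with disjoint A_i,
  integral f dm = sum_i c_i * m(A_i).
Lengths of the A_i:
  m(A_1) = 12 - 10 = 2.
  m(A_2) = 14 - 27/2 = 1/2.
  m(A_3) = 15 - 29/2 = 1/2.
  m(A_4) = 69/4 - 61/4 = 2.
  m(A_5) = 89/4 - 77/4 = 3.
Contributions c_i * m(A_i):
  (-4/3) * (2) = -8/3.
  (2/3) * (1/2) = 1/3.
  (2) * (1/2) = 1.
  (5/2) * (2) = 5.
  (-3) * (3) = -9.
Total: -8/3 + 1/3 + 1 + 5 - 9 = -16/3.

-16/3


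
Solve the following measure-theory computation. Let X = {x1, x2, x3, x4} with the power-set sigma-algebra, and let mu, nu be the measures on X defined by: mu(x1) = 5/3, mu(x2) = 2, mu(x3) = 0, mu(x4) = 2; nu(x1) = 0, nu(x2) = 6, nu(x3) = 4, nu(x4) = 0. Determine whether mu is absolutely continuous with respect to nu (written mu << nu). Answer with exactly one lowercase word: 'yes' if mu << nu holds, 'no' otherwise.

mu << nu means: every nu-null measurable set is also mu-null; equivalently, for every atom x, if nu({x}) = 0 then mu({x}) = 0.
Checking each atom:
  x1: nu = 0, mu = 5/3 > 0 -> violates mu << nu.
  x2: nu = 6 > 0 -> no constraint.
  x3: nu = 4 > 0 -> no constraint.
  x4: nu = 0, mu = 2 > 0 -> violates mu << nu.
The atom(s) x1, x4 violate the condition (nu = 0 but mu > 0). Therefore mu is NOT absolutely continuous w.r.t. nu.

no


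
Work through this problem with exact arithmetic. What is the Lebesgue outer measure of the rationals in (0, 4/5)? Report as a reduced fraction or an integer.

The set Q cap (0, 4/5) is countable (a subset of the countable set Q). Lebesgue outer measure of any countable set is 0: each singleton {q} has m*({q}) = 0, and by countable subadditivity m*(union_k {q_k}) <= sum_k m*({q_k}) = sum_k 0 = 0. The reverse inequality m*(E) >= 0 is automatic. So m*(Q cap (0, 4/5)) = 0.

0


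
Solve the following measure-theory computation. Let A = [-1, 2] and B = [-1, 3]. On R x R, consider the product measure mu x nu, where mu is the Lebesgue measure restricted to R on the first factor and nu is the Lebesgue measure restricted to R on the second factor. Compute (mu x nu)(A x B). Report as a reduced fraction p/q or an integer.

For a measurable rectangle A x B, the product measure satisfies
  (mu x nu)(A x B) = mu(A) * nu(B).
  mu(A) = 3.
  nu(B) = 4.
  (mu x nu)(A x B) = 3 * 4 = 12.

12


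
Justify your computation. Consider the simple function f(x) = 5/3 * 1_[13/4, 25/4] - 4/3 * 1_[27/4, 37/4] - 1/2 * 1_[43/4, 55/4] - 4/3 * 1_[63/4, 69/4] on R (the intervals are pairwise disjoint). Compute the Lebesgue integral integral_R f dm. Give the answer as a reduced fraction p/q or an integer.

For a simple function f = sum_i c_i * 1_{A_i} with disjoint A_i,
  integral f dm = sum_i c_i * m(A_i).
Lengths of the A_i:
  m(A_1) = 25/4 - 13/4 = 3.
  m(A_2) = 37/4 - 27/4 = 5/2.
  m(A_3) = 55/4 - 43/4 = 3.
  m(A_4) = 69/4 - 63/4 = 3/2.
Contributions c_i * m(A_i):
  (5/3) * (3) = 5.
  (-4/3) * (5/2) = -10/3.
  (-1/2) * (3) = -3/2.
  (-4/3) * (3/2) = -2.
Total: 5 - 10/3 - 3/2 - 2 = -11/6.

-11/6


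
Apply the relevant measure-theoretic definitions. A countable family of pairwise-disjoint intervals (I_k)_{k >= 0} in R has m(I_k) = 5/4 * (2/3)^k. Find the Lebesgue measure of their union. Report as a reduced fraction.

By countable additivity of the Lebesgue measure on pairwise disjoint measurable sets,
  m(union_{k >= 0} I_k) = sum_{k >= 0} m(I_k) = sum_{k >= 0} a * r^k,
  with a = 5/4 and r = 2/3.
Since 0 < r = 2/3 < 1, the geometric series converges:
  sum_{k >= 0} a * r^k = a / (1 - r).
  = 5/4 / (1 - 2/3)
  = 5/4 / (1/3)
  = 15/4.

15/4


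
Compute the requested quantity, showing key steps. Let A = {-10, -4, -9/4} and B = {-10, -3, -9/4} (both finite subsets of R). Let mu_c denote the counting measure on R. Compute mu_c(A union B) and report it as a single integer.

Counting measure on a finite set equals cardinality. By inclusion-exclusion, |A union B| = |A| + |B| - |A cap B|.
|A| = 3, |B| = 3, |A cap B| = 2.
So mu_c(A union B) = 3 + 3 - 2 = 4.

4


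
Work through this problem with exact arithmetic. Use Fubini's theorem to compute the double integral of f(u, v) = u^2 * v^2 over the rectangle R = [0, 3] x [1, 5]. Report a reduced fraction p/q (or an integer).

f(u, v) is a tensor product of a function of u and a function of v, and both factors are bounded continuous (hence Lebesgue integrable) on the rectangle, so Fubini's theorem applies:
  integral_R f d(m x m) = (integral_a1^b1 u^2 du) * (integral_a2^b2 v^2 dv).
Inner integral in u: integral_{0}^{3} u^2 du = (3^3 - 0^3)/3
  = 9.
Inner integral in v: integral_{1}^{5} v^2 dv = (5^3 - 1^3)/3
  = 124/3.
Product: (9) * (124/3) = 372.

372


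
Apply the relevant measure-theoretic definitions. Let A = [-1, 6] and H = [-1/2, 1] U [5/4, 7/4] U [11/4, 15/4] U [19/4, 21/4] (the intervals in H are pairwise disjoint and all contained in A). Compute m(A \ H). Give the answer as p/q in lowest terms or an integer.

The ambient interval has length m(A) = 6 - (-1) = 7.
Since the holes are disjoint and sit inside A, by finite additivity
  m(H) = sum_i (b_i - a_i), and m(A \ H) = m(A) - m(H).
Computing the hole measures:
  m(H_1) = 1 - (-1/2) = 3/2.
  m(H_2) = 7/4 - 5/4 = 1/2.
  m(H_3) = 15/4 - 11/4 = 1.
  m(H_4) = 21/4 - 19/4 = 1/2.
Summed: m(H) = 3/2 + 1/2 + 1 + 1/2 = 7/2.
So m(A \ H) = 7 - 7/2 = 7/2.

7/2


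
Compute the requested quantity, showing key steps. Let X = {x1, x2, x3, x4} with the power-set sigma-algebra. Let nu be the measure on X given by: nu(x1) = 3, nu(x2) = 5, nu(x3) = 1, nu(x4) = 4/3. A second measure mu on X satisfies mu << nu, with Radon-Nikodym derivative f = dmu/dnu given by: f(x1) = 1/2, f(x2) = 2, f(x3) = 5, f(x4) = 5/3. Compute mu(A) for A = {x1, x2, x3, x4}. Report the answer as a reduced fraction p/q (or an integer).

By the defining property of the Radon-Nikodym derivative, for every measurable set A,
  mu(A) = integral_A f dnu.
Since nu is a discrete measure concentrated on the atoms of X, the integral over A reduces to the sum
  mu(A) = sum_{x in A} f(x) * nu({x}).
Computing each term:
  x1: f(x1) * nu(x1) = 1/2 * 3 = 3/2.
  x2: f(x2) * nu(x2) = 2 * 5 = 10.
  x3: f(x3) * nu(x3) = 5 * 1 = 5.
  x4: f(x4) * nu(x4) = 5/3 * 4/3 = 20/9.
Summing: mu(A) = 3/2 + 10 + 5 + 20/9 = 337/18.

337/18


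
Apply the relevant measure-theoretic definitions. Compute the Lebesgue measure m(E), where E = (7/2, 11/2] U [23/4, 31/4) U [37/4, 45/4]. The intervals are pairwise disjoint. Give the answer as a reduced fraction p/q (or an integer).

For pairwise disjoint intervals, m(union_i I_i) = sum_i m(I_i),
and m is invariant under swapping open/closed endpoints (single points have measure 0).
So m(E) = sum_i (b_i - a_i).
  I_1 has length 11/2 - 7/2 = 2.
  I_2 has length 31/4 - 23/4 = 2.
  I_3 has length 45/4 - 37/4 = 2.
Summing:
  m(E) = 2 + 2 + 2 = 6.

6


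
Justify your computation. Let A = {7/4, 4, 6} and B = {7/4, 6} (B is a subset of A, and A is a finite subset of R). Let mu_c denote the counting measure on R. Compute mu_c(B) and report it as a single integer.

Counting measure assigns mu_c(E) = |E| (number of elements) when E is finite.
B has 2 element(s), so mu_c(B) = 2.

2


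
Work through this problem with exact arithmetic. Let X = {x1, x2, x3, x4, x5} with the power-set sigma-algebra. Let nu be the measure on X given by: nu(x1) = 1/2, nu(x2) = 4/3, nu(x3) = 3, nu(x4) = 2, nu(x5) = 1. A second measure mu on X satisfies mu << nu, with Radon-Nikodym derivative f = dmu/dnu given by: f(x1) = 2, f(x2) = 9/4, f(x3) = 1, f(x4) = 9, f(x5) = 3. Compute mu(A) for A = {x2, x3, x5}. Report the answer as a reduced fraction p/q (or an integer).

By the defining property of the Radon-Nikodym derivative, for every measurable set A,
  mu(A) = integral_A f dnu.
Since nu is a discrete measure concentrated on the atoms of X, the integral over A reduces to the sum
  mu(A) = sum_{x in A} f(x) * nu({x}).
Computing each term:
  x2: f(x2) * nu(x2) = 9/4 * 4/3 = 3.
  x3: f(x3) * nu(x3) = 1 * 3 = 3.
  x5: f(x5) * nu(x5) = 3 * 1 = 3.
Summing: mu(A) = 3 + 3 + 3 = 9.

9


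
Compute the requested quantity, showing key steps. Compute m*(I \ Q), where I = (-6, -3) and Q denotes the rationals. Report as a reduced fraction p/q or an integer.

The interval I = (-6, -3) has m(I) = -3 - (-6) = 3 (endpoints are measure-zero, so open/closed/half-open agree). Write I = (I cap Q) u (I \ Q). The rationals in I are countable, so m*(I cap Q) = 0 (cover each rational by intervals whose total length is arbitrarily small). By countable subadditivity m*(I) <= m*(I cap Q) + m*(I \ Q), hence m*(I \ Q) >= m(I) = 3. The reverse inequality m*(I \ Q) <= m*(I) = 3 is trivial since (I \ Q) is a subset of I. Therefore m*(I \ Q) = 3.

3


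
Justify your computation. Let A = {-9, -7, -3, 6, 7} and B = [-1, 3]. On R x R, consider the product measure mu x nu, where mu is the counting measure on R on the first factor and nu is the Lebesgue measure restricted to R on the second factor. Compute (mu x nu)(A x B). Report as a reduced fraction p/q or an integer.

For a measurable rectangle A x B, the product measure satisfies
  (mu x nu)(A x B) = mu(A) * nu(B).
  mu(A) = 5.
  nu(B) = 4.
  (mu x nu)(A x B) = 5 * 4 = 20.

20


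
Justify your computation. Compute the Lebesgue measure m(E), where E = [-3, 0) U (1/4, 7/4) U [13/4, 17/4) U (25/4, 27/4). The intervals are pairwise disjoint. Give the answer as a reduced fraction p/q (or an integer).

For pairwise disjoint intervals, m(union_i I_i) = sum_i m(I_i),
and m is invariant under swapping open/closed endpoints (single points have measure 0).
So m(E) = sum_i (b_i - a_i).
  I_1 has length 0 - (-3) = 3.
  I_2 has length 7/4 - 1/4 = 3/2.
  I_3 has length 17/4 - 13/4 = 1.
  I_4 has length 27/4 - 25/4 = 1/2.
Summing:
  m(E) = 3 + 3/2 + 1 + 1/2 = 6.

6


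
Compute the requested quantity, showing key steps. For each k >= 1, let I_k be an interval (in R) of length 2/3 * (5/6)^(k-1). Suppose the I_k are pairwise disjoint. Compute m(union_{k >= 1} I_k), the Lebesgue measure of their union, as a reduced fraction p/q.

By countable additivity of the Lebesgue measure on pairwise disjoint measurable sets,
  m(union_{k >= 1} I_k) = sum_{k >= 1} m(I_k) = sum_{k >= 1} a * r^(k-1),
  with a = 2/3 and r = 5/6.
Since 0 < r = 5/6 < 1, the geometric series converges:
  sum_{k >= 1} a * r^(k-1) = a / (1 - r).
  = 2/3 / (1 - 5/6)
  = 2/3 / (1/6)
  = 4.

4


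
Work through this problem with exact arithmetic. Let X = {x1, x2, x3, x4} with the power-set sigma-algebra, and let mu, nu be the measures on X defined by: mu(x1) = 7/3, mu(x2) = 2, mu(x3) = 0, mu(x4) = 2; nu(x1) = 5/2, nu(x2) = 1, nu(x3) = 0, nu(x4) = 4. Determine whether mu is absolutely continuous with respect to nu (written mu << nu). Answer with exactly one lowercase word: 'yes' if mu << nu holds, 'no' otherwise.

mu << nu means: every nu-null measurable set is also mu-null; equivalently, for every atom x, if nu({x}) = 0 then mu({x}) = 0.
Checking each atom:
  x1: nu = 5/2 > 0 -> no constraint.
  x2: nu = 1 > 0 -> no constraint.
  x3: nu = 0, mu = 0 -> consistent with mu << nu.
  x4: nu = 4 > 0 -> no constraint.
No atom violates the condition. Therefore mu << nu.

yes


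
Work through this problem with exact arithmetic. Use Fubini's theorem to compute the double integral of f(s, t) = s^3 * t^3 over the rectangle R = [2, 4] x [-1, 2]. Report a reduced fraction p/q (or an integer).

f(s, t) is a tensor product of a function of s and a function of t, and both factors are bounded continuous (hence Lebesgue integrable) on the rectangle, so Fubini's theorem applies:
  integral_R f d(m x m) = (integral_a1^b1 s^3 ds) * (integral_a2^b2 t^3 dt).
Inner integral in s: integral_{2}^{4} s^3 ds = (4^4 - 2^4)/4
  = 60.
Inner integral in t: integral_{-1}^{2} t^3 dt = (2^4 - (-1)^4)/4
  = 15/4.
Product: (60) * (15/4) = 225.

225


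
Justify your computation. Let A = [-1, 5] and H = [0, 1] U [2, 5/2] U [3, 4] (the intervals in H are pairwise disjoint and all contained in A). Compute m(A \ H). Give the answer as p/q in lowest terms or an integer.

The ambient interval has length m(A) = 5 - (-1) = 6.
Since the holes are disjoint and sit inside A, by finite additivity
  m(H) = sum_i (b_i - a_i), and m(A \ H) = m(A) - m(H).
Computing the hole measures:
  m(H_1) = 1 - 0 = 1.
  m(H_2) = 5/2 - 2 = 1/2.
  m(H_3) = 4 - 3 = 1.
Summed: m(H) = 1 + 1/2 + 1 = 5/2.
So m(A \ H) = 6 - 5/2 = 7/2.

7/2


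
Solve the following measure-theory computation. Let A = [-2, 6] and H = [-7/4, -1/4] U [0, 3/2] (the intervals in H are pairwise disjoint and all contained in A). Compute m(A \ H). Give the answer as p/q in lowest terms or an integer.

The ambient interval has length m(A) = 6 - (-2) = 8.
Since the holes are disjoint and sit inside A, by finite additivity
  m(H) = sum_i (b_i - a_i), and m(A \ H) = m(A) - m(H).
Computing the hole measures:
  m(H_1) = -1/4 - (-7/4) = 3/2.
  m(H_2) = 3/2 - 0 = 3/2.
Summed: m(H) = 3/2 + 3/2 = 3.
So m(A \ H) = 8 - 3 = 5.

5


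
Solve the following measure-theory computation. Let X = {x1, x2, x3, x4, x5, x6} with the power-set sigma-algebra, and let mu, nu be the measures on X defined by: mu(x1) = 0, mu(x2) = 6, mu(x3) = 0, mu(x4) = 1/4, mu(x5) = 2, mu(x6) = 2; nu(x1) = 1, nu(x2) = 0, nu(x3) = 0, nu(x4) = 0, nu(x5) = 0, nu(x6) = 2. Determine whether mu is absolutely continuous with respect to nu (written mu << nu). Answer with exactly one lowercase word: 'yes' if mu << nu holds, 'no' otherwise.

mu << nu means: every nu-null measurable set is also mu-null; equivalently, for every atom x, if nu({x}) = 0 then mu({x}) = 0.
Checking each atom:
  x1: nu = 1 > 0 -> no constraint.
  x2: nu = 0, mu = 6 > 0 -> violates mu << nu.
  x3: nu = 0, mu = 0 -> consistent with mu << nu.
  x4: nu = 0, mu = 1/4 > 0 -> violates mu << nu.
  x5: nu = 0, mu = 2 > 0 -> violates mu << nu.
  x6: nu = 2 > 0 -> no constraint.
The atom(s) x2, x4, x5 violate the condition (nu = 0 but mu > 0). Therefore mu is NOT absolutely continuous w.r.t. nu.

no


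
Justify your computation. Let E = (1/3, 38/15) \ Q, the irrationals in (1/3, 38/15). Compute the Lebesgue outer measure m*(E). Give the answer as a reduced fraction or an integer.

The interval I = (1/3, 38/15) has m(I) = 38/15 - 1/3 = 11/5 (endpoints are measure-zero, so open/closed/half-open agree). Write I = (I cap Q) u (I \ Q). The rationals in I are countable, so m*(I cap Q) = 0 (cover each rational by intervals whose total length is arbitrarily small). By countable subadditivity m*(I) <= m*(I cap Q) + m*(I \ Q), hence m*(I \ Q) >= m(I) = 11/5. The reverse inequality m*(I \ Q) <= m*(I) = 11/5 is trivial since (I \ Q) is a subset of I. Therefore m*(I \ Q) = 11/5.

11/5


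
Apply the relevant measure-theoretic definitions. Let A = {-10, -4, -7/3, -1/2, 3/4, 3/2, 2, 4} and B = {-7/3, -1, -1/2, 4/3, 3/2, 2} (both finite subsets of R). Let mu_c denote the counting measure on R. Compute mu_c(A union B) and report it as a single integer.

Counting measure on a finite set equals cardinality. By inclusion-exclusion, |A union B| = |A| + |B| - |A cap B|.
|A| = 8, |B| = 6, |A cap B| = 4.
So mu_c(A union B) = 8 + 6 - 4 = 10.

10


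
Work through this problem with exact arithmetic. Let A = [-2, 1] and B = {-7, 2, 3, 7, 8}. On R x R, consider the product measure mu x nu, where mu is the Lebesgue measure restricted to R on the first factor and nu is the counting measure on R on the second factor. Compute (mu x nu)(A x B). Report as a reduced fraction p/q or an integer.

For a measurable rectangle A x B, the product measure satisfies
  (mu x nu)(A x B) = mu(A) * nu(B).
  mu(A) = 3.
  nu(B) = 5.
  (mu x nu)(A x B) = 3 * 5 = 15.

15


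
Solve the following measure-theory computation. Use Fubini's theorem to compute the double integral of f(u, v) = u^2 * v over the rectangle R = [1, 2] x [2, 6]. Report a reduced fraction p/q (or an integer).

f(u, v) is a tensor product of a function of u and a function of v, and both factors are bounded continuous (hence Lebesgue integrable) on the rectangle, so Fubini's theorem applies:
  integral_R f d(m x m) = (integral_a1^b1 u^2 du) * (integral_a2^b2 v dv).
Inner integral in u: integral_{1}^{2} u^2 du = (2^3 - 1^3)/3
  = 7/3.
Inner integral in v: integral_{2}^{6} v dv = (6^2 - 2^2)/2
  = 16.
Product: (7/3) * (16) = 112/3.

112/3


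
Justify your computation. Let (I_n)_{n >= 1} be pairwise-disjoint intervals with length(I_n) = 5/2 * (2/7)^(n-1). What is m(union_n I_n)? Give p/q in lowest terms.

By countable additivity of the Lebesgue measure on pairwise disjoint measurable sets,
  m(union_{n >= 1} I_n) = sum_{n >= 1} m(I_n) = sum_{n >= 1} a * r^(n-1),
  with a = 5/2 and r = 2/7.
Since 0 < r = 2/7 < 1, the geometric series converges:
  sum_{n >= 1} a * r^(n-1) = a / (1 - r).
  = 5/2 / (1 - 2/7)
  = 5/2 / (5/7)
  = 7/2.

7/2


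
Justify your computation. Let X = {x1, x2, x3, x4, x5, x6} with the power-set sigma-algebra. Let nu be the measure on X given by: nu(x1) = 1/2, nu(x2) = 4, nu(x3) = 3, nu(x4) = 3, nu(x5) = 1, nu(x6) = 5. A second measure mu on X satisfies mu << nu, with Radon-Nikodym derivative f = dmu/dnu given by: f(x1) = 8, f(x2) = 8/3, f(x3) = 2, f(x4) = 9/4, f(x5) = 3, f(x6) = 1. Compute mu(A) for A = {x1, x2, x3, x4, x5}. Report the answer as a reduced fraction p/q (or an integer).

By the defining property of the Radon-Nikodym derivative, for every measurable set A,
  mu(A) = integral_A f dnu.
Since nu is a discrete measure concentrated on the atoms of X, the integral over A reduces to the sum
  mu(A) = sum_{x in A} f(x) * nu({x}).
Computing each term:
  x1: f(x1) * nu(x1) = 8 * 1/2 = 4.
  x2: f(x2) * nu(x2) = 8/3 * 4 = 32/3.
  x3: f(x3) * nu(x3) = 2 * 3 = 6.
  x4: f(x4) * nu(x4) = 9/4 * 3 = 27/4.
  x5: f(x5) * nu(x5) = 3 * 1 = 3.
Summing: mu(A) = 4 + 32/3 + 6 + 27/4 + 3 = 365/12.

365/12


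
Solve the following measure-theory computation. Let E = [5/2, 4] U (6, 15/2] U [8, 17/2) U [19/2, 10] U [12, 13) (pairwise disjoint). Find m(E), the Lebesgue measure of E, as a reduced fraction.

For pairwise disjoint intervals, m(union_i I_i) = sum_i m(I_i),
and m is invariant under swapping open/closed endpoints (single points have measure 0).
So m(E) = sum_i (b_i - a_i).
  I_1 has length 4 - 5/2 = 3/2.
  I_2 has length 15/2 - 6 = 3/2.
  I_3 has length 17/2 - 8 = 1/2.
  I_4 has length 10 - 19/2 = 1/2.
  I_5 has length 13 - 12 = 1.
Summing:
  m(E) = 3/2 + 3/2 + 1/2 + 1/2 + 1 = 5.

5


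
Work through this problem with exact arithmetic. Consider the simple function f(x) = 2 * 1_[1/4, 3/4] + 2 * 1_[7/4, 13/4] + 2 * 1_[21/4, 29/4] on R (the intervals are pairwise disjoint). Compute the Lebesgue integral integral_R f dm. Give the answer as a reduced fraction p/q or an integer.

For a simple function f = sum_i c_i * 1_{A_i} with disjoint A_i,
  integral f dm = sum_i c_i * m(A_i).
Lengths of the A_i:
  m(A_1) = 3/4 - 1/4 = 1/2.
  m(A_2) = 13/4 - 7/4 = 3/2.
  m(A_3) = 29/4 - 21/4 = 2.
Contributions c_i * m(A_i):
  (2) * (1/2) = 1.
  (2) * (3/2) = 3.
  (2) * (2) = 4.
Total: 1 + 3 + 4 = 8.

8


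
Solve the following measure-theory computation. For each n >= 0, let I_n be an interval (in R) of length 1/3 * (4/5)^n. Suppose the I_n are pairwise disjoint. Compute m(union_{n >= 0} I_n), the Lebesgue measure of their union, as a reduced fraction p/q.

By countable additivity of the Lebesgue measure on pairwise disjoint measurable sets,
  m(union_{n >= 0} I_n) = sum_{n >= 0} m(I_n) = sum_{n >= 0} a * r^n,
  with a = 1/3 and r = 4/5.
Since 0 < r = 4/5 < 1, the geometric series converges:
  sum_{n >= 0} a * r^n = a / (1 - r).
  = 1/3 / (1 - 4/5)
  = 1/3 / (1/5)
  = 5/3.

5/3


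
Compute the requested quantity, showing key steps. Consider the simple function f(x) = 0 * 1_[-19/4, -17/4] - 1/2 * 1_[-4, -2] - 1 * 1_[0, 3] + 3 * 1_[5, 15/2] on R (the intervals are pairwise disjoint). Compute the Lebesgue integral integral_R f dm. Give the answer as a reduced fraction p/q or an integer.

For a simple function f = sum_i c_i * 1_{A_i} with disjoint A_i,
  integral f dm = sum_i c_i * m(A_i).
Lengths of the A_i:
  m(A_1) = -17/4 - (-19/4) = 1/2.
  m(A_2) = -2 - (-4) = 2.
  m(A_3) = 3 - 0 = 3.
  m(A_4) = 15/2 - 5 = 5/2.
Contributions c_i * m(A_i):
  (0) * (1/2) = 0.
  (-1/2) * (2) = -1.
  (-1) * (3) = -3.
  (3) * (5/2) = 15/2.
Total: 0 - 1 - 3 + 15/2 = 7/2.

7/2


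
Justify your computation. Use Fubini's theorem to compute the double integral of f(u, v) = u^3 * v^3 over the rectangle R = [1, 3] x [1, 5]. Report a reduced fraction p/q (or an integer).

f(u, v) is a tensor product of a function of u and a function of v, and both factors are bounded continuous (hence Lebesgue integrable) on the rectangle, so Fubini's theorem applies:
  integral_R f d(m x m) = (integral_a1^b1 u^3 du) * (integral_a2^b2 v^3 dv).
Inner integral in u: integral_{1}^{3} u^3 du = (3^4 - 1^4)/4
  = 20.
Inner integral in v: integral_{1}^{5} v^3 dv = (5^4 - 1^4)/4
  = 156.
Product: (20) * (156) = 3120.

3120


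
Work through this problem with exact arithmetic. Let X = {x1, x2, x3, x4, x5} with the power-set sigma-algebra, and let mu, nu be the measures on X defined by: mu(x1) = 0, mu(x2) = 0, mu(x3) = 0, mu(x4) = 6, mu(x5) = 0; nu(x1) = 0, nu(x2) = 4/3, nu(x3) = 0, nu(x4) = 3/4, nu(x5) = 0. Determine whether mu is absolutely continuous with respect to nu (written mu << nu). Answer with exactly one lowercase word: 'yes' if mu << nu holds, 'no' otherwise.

mu << nu means: every nu-null measurable set is also mu-null; equivalently, for every atom x, if nu({x}) = 0 then mu({x}) = 0.
Checking each atom:
  x1: nu = 0, mu = 0 -> consistent with mu << nu.
  x2: nu = 4/3 > 0 -> no constraint.
  x3: nu = 0, mu = 0 -> consistent with mu << nu.
  x4: nu = 3/4 > 0 -> no constraint.
  x5: nu = 0, mu = 0 -> consistent with mu << nu.
No atom violates the condition. Therefore mu << nu.

yes


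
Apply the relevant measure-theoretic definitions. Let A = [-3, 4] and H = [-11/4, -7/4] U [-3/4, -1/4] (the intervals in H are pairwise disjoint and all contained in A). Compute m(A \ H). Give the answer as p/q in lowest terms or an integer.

The ambient interval has length m(A) = 4 - (-3) = 7.
Since the holes are disjoint and sit inside A, by finite additivity
  m(H) = sum_i (b_i - a_i), and m(A \ H) = m(A) - m(H).
Computing the hole measures:
  m(H_1) = -7/4 - (-11/4) = 1.
  m(H_2) = -1/4 - (-3/4) = 1/2.
Summed: m(H) = 1 + 1/2 = 3/2.
So m(A \ H) = 7 - 3/2 = 11/2.

11/2


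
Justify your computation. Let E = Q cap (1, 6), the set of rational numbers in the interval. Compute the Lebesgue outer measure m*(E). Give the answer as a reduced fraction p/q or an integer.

The set Q cap (1, 6) is countable (a subset of the countable set Q). Lebesgue outer measure of any countable set is 0: each singleton {q} has m*({q}) = 0, and by countable subadditivity m*(union_k {q_k}) <= sum_k m*({q_k}) = sum_k 0 = 0. The reverse inequality m*(E) >= 0 is automatic. So m*(Q cap (1, 6)) = 0.

0


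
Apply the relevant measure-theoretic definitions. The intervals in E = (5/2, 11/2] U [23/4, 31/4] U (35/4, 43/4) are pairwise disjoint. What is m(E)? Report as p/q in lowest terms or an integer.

For pairwise disjoint intervals, m(union_i I_i) = sum_i m(I_i),
and m is invariant under swapping open/closed endpoints (single points have measure 0).
So m(E) = sum_i (b_i - a_i).
  I_1 has length 11/2 - 5/2 = 3.
  I_2 has length 31/4 - 23/4 = 2.
  I_3 has length 43/4 - 35/4 = 2.
Summing:
  m(E) = 3 + 2 + 2 = 7.

7


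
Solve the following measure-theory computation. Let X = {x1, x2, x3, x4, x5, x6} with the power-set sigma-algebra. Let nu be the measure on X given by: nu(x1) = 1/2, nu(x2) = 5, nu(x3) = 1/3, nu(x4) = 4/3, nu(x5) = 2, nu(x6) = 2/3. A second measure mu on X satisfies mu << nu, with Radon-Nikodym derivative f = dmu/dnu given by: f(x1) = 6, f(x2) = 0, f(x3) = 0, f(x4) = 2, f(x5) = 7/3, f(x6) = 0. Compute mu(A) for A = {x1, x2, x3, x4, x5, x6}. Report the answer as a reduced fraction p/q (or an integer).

By the defining property of the Radon-Nikodym derivative, for every measurable set A,
  mu(A) = integral_A f dnu.
Since nu is a discrete measure concentrated on the atoms of X, the integral over A reduces to the sum
  mu(A) = sum_{x in A} f(x) * nu({x}).
Computing each term:
  x1: f(x1) * nu(x1) = 6 * 1/2 = 3.
  x2: f(x2) * nu(x2) = 0 * 5 = 0.
  x3: f(x3) * nu(x3) = 0 * 1/3 = 0.
  x4: f(x4) * nu(x4) = 2 * 4/3 = 8/3.
  x5: f(x5) * nu(x5) = 7/3 * 2 = 14/3.
  x6: f(x6) * nu(x6) = 0 * 2/3 = 0.
Summing: mu(A) = 3 + 0 + 0 + 8/3 + 14/3 + 0 = 31/3.

31/3


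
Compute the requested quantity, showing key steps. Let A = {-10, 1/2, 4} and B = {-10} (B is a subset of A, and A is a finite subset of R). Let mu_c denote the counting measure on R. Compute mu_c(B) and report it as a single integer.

Counting measure assigns mu_c(E) = |E| (number of elements) when E is finite.
B has 1 element(s), so mu_c(B) = 1.

1
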